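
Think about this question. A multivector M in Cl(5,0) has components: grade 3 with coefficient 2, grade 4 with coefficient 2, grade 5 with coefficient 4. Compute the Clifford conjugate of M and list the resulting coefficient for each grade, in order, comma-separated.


Clifford conjugate sign for grade k: (-1)^(k(k+1)/2)
Grade 3: (-1)^(3*4/2) = (-1)^6 = 1, coeff 2 -> 2
Grade 4: (-1)^(4*5/2) = (-1)^10 = 1, coeff 2 -> 2
Grade 5: (-1)^(5*6/2) = (-1)^15 = -1, coeff 4 -> -4
Conjugated coefficients: 2, 2, -4


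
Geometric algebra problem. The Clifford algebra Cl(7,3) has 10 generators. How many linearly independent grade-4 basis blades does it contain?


Number of grade-k basis blades in Cl(p,q) with n = p + q is C(n, k).
n = 7 + 3 = 10
C(10, 4) = 10! / (4! * 6!)
= 3628800 / (24 * 720)
= 210


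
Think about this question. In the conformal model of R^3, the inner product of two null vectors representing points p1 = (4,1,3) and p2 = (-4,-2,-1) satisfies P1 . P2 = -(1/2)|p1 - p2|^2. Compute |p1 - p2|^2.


p1 - p2 = (8, 3, 4)
|p1 - p2|^2 = 8^2 + 3^2 + 4^2
= 64 + 9 + 16
= 89


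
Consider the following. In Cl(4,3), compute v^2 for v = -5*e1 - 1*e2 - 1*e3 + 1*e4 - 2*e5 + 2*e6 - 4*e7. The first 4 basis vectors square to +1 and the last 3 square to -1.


v^2 = sum of c_i^2 * e_i^2
Positive signature terms (e_i^2 = +1): (-5)^2 + (-1)^2 + (-1)^2 + 1^2 = 28
Negative signature terms (e_j^2 = -1): (-2)^2 + 2^2 + (-4)^2 = 24
v^2 = 28 - 24 = 4


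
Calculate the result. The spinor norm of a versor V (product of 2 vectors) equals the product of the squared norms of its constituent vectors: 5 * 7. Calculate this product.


Spinor norm N(V) = |v1|^2 * |v2|^2 * ... * |v2|^2
= 5 * 7
Running product: 5, 35
N(V) = 35


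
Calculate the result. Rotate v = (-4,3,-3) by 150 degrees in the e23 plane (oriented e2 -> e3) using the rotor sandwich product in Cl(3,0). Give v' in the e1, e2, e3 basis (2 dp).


Rotor R = cos(75deg) - sin(75deg)*e23
Rotation angle theta = 2 * 75 = 150 degrees in the e23 plane (e2 -> e3).
The component perpendicular to the plane (e1) is invariant: v'_1 = v1 = -4.00
cos(150deg) = -0.8660, sin(150deg) = 0.5000
v'_2 = v2*cos(theta) - v3*sin(theta) = 3*(-0.8660) - (-3)*0.5000 = -1.10
v'_3 = v2*sin(theta) + v3*cos(theta) = 3*0.5000 + (-3)*(-0.8660) = 4.10
v' = -4.00*e1 - 1.10*e2 + 4.10*e3


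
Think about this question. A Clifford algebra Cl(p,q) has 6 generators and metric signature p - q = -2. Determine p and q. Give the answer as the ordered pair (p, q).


We need p + q = 6 and p - q = -2.
Adding: 2p = 6 + (-2) = 4, so p = 2.
Then q = 6 - 2 = 4.
(p, q) = (2, 4)


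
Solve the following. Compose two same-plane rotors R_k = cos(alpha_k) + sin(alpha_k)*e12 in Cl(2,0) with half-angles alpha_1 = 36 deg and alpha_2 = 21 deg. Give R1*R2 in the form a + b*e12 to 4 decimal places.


Same-plane rotors commute and their half-angles add:
R1*R2 = cos(a1 + a2) + sin(a1 + a2)*e12.
a1 + a2 = 36 + 21 = 57 deg
cos(57 deg) = 0.5446
sin(57 deg) = 0.8387
R1*R2 = 0.5446 + 0.8387*e12


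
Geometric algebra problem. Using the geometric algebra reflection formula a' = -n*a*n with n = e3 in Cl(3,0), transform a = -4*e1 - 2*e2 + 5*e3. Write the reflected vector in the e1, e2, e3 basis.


Reflection formula: a' = -n*a*n, with n = e3 (unit vector, n^2 = 1).
For reflection through hyperplane perp to e3:
The component along e3 flips sign, others stay.
a = (-4, -2, 5)
a' = (-4, -2, -5)
a' = -4*e1 - 2*e2 - 5*e3


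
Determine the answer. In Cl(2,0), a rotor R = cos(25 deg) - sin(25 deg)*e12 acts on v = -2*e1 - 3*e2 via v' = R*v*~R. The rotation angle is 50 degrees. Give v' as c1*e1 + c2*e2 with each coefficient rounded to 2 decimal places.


Rotor R = cos(25deg) - sin(25deg)*e12
Rotation angle theta = 2 * 25 = 50 degrees
v' = R*v*~R rotates v by theta.
cos(50deg) = 0.6428, sin(50deg) = 0.7660
v'_1 = -2*cos(50deg) - (-3)*sin(50deg)
= -2*0.6428 - (-3)*0.7660
= 1.01
v'_2 = -2*sin(50deg) + (-3)*cos(50deg)
= -2*0.7660 + (-3)*0.6428
= -3.46
v' = 1.01*e1 - 3.46*e2


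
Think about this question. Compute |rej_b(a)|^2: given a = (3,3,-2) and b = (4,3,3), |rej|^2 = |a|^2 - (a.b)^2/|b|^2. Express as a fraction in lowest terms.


|a|^2 = 3^2 + 3^2 + (-2)^2 = 22
|b|^2 = 4^2 + 3^2 + 3^2 = 34
a . b = 3*4 + 3*3 + (-2)*3 = 15
(a.b)^2 = 15^2 = 225
|rej|^2 = 22 - 225/34
= (748 - 225)/34
= 523/34
In lowest terms: 523/34


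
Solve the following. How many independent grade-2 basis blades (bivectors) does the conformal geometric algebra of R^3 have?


The conformal model of R^3 uses Cl(4,1) with m = 3 + 2 = 5 generators.
Number of grade-2 blades = C(m, 2) = C(5, 2)
= 5*4/2 = 10


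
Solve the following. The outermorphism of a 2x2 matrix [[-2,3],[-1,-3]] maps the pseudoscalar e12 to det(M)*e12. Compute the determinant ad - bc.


The outermorphism of a linear map f sends e1^e2 to f(e1)^f(e2).
f(e1) = -2*e1 - 1*e2
f(e2) = 3*e1 - 3*e2
f(e1) ^ f(e2) = (-2*e1 - 1*e2) ^ (3*e1 - 3*e2)
= (-2)*(-3)*e12 + (-1)*3*e21
= (6 - (-3))*e12
= 9*e12
Coefficient = 9


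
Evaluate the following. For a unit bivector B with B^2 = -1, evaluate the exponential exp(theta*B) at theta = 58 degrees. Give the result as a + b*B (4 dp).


For a unit bivector B with B^2 = -1, the exponential series gives
e^(theta*B) = cos(theta) + sin(theta)*B (the GA analogue of Euler's formula).
theta = 58 degrees = 1.012291 rad
cos(58 deg) = 0.5299
sin(58 deg) = 0.8480
exp(theta*B) = 0.5299 + 0.8480*B


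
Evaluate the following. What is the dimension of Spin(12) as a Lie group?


Spin(n) double-covers SO(n); both have Lie algebra so(n) of dimension n(n-1)/2.
n = 12
n(n-1) = 12 * 11 = 132
dim Spin(12) = 132/2 = 66


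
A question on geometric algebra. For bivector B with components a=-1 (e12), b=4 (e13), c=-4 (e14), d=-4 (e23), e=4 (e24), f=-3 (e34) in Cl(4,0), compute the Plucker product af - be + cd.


Plucker relation: af - be + cd
a*f = (-1)*(-3) = 3
b*e = 4*4 = 16
c*d = (-4)*(-4) = 16
af - be + cd = 3 - 16 + 16
= 3


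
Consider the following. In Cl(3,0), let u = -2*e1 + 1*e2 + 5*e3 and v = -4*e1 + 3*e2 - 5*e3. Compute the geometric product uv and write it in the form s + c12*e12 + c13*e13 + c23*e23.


In Cl(3,0): e_i^2 = 1, e_ie_j = -e_je_i for i != j.
Scalar part = u . v = (-2)*(-4) + 1*3 + 5*(-5)
= 8 + 3 + (-25) = -14
e12 coeff = (-2)*3 - 1*(-4) = -6 - (-4) = -2
e13 coeff = (-2)*(-5) - 5*(-4) = 10 - (-20) = 30
e23 coeff = 1*(-5) - 5*3 = -5 - 15 = -20
uv = -14 - 2*e12 + 30*e13 - 20*e23


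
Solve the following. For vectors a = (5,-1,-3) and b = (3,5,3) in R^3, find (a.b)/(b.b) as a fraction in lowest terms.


Projection coefficient = (a . b) / (b . b)
a . b = 5*3 + (-1)*5 + (-3)*3
= 15 + (-5) + (-9) = 1
b . b = 3^2 + 5^2 + 3^2
= 9 + 25 + 9 = 43
Coefficient = 1/43
In lowest terms: 1/43


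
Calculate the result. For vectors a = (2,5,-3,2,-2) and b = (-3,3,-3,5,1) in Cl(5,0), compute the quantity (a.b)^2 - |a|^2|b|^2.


a . b = 2*(-3) + 5*3 + (-3)*(-3) + 2*5 + (-2)*1
= -6 + 15 + 9 + 10 + (-2) = 26
|a|^2 = 2^2 + 5^2 + (-3)^2 + 2^2 + (-2)^2 = 46
|b|^2 = (-3)^2 + 3^2 + (-3)^2 + 5^2 + 1^2 = 53
(a.b)^2 = 26^2 = 676
|a|^2 * |b|^2 = 46 * 53 = 2438
Result = 676 - 2438 = -1762


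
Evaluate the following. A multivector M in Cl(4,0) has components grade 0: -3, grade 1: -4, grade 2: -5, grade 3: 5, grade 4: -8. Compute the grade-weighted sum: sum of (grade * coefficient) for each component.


Grade-weighted sum = sum of grade_k * coefficient_k
0*(-3) = 0
1*(-4) = -4
2*(-5) = -10
3*5 = 15
4*(-8) = -32
Total = 0 + (-4) + (-10) + 15 + (-32) = -31


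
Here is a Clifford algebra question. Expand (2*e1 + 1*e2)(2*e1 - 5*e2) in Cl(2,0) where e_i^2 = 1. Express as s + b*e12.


Expand: (2*e1 + 1*e2)(2*e1 - 5*e2)
= 2*2*e1e1 + 2*(-5)*e1e2 + 1*2*e2e1 + 1*(-5)*e2e2
Using e1^2 = e2^2 = 1, e2e1 = -e1e2:
Scalar part s = 2*2 + 1*(-5) = 4 + (-5) = -1
Bivector part b = 2*(-5) - 1*2 = -10 - 2 = -12
uv = -1 - 12*e12


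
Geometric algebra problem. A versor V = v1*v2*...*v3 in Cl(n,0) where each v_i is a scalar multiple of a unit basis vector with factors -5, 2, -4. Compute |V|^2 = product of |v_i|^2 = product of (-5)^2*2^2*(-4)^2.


Each vector v_i has |v_i|^2 = s_i^2
Squared scales: (-5)^2 = 25, 2^2 = 4, (-4)^2 = 16
|V|^2 = 25 * 4 * 16
= 1600


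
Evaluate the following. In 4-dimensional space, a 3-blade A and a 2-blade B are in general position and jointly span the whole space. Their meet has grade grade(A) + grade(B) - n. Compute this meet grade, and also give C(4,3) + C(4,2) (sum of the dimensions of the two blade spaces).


Meet grade = grade(A) + grade(B) - n
= 3 + 2 - 4 = 1
C(4,3) = 4
C(4,2) = 6
dim_A + dim_B = 4 + 6 = 10


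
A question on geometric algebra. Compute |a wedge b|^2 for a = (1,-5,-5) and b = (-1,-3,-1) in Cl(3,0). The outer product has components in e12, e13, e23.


a wedge b = (a1*b2 - a2*b1)*e12 + (a1*b3 - a3*b1)*e13 + (a2*b3 - a3*b2)*e23
e12 coeff: 1*(-3) - (-5)*(-1) = -3 - 5 = -8
e13 coeff: 1*(-1) - (-5)*(-1) = -1 - 5 = -6
e23 coeff: (-5)*(-1) - (-5)*(-3) = 5 - 15 = -10
|a wedge b|^2 = (-8)^2 + (-6)^2 + (-10)^2
= 64 + 36 + 100
= 200


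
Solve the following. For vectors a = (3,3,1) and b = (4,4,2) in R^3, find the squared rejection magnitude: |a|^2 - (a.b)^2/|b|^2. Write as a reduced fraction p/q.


|a|^2 = 3^2 + 3^2 + 1^2 = 19
|b|^2 = 4^2 + 4^2 + 2^2 = 36
a . b = 3*4 + 3*4 + 1*2 = 26
(a.b)^2 = 26^2 = 676
|rej|^2 = 19 - 676/36
= (684 - 676)/36
= 8/36
In lowest terms: 2/9


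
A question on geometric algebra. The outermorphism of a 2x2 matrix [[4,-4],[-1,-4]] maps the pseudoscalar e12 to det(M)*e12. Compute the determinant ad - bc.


The outermorphism of a linear map f sends e1^e2 to f(e1)^f(e2).
f(e1) = 4*e1 - 1*e2
f(e2) = -4*e1 - 4*e2
f(e1) ^ f(e2) = (4*e1 - 1*e2) ^ (-4*e1 - 4*e2)
= 4*(-4)*e12 + (-1)*(-4)*e21
= (-16 - 4)*e12
= -20*e12
Coefficient = -20


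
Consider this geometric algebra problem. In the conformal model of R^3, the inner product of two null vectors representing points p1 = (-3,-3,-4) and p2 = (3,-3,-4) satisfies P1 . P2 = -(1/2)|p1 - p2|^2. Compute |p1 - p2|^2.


p1 - p2 = (-6, 0, 0)
|p1 - p2|^2 = (-6)^2 + 0^2 + 0^2
= 36 + 0 + 0
= 36


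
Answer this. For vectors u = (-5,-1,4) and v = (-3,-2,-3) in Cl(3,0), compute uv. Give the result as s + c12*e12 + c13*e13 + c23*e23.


In Cl(3,0): e_i^2 = 1, e_ie_j = -e_je_i for i != j.
Scalar part = u . v = (-5)*(-3) + (-1)*(-2) + 4*(-3)
= 15 + 2 + (-12) = 5
e12 coeff = (-5)*(-2) - (-1)*(-3) = 10 - 3 = 7
e13 coeff = (-5)*(-3) - 4*(-3) = 15 - (-12) = 27
e23 coeff = (-1)*(-3) - 4*(-2) = 3 - (-8) = 11
uv = 5 + 7*e12 + 27*e13 + 11*e23


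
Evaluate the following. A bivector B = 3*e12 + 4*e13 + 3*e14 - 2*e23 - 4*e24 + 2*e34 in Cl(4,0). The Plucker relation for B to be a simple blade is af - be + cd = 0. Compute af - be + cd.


Plucker relation: af - be + cd
a*f = 3*2 = 6
b*e = 4*(-4) = -16
c*d = 3*(-2) = -6
af - be + cd = 6 - (-16) + (-6)
= 16


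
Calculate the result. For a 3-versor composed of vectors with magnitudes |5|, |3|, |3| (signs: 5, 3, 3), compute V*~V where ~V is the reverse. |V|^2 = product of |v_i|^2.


Each vector v_i has |v_i|^2 = s_i^2
Squared scales: 5^2 = 25, 3^2 = 9, 3^2 = 9
|V|^2 = 25 * 9 * 9
= 2025


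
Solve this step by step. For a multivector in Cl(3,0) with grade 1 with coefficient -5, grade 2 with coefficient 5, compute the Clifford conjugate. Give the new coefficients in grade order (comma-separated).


Clifford conjugate sign for grade k: (-1)^(k(k+1)/2)
Grade 1: (-1)^(1*2/2) = (-1)^1 = -1, coeff -5 -> 5
Grade 2: (-1)^(2*3/2) = (-1)^3 = -1, coeff 5 -> -5
Conjugated coefficients: 5, -5


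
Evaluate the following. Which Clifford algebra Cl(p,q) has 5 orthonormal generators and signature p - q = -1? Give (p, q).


We need p + q = 5 and p - q = -1.
Adding: 2p = 5 + (-1) = 4, so p = 2.
Then q = 5 - 2 = 3.
(p, q) = (2, 3)


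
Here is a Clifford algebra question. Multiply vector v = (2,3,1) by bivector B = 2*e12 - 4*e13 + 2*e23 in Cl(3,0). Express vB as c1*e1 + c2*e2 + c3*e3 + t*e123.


vB has grade-1 (vector) and grade-3 (trivector) parts: vB = (v _| B) + (v ^ B).
Vector part <vB>_1:
  e1: -v2*b12 - v3*b13 = -(3)*(2) - (1)*(-4) = -2
  e2: v1*b12 - v3*b23 = (2)*(2) - (1)*(2) = 2
  e3: v1*b13 + v2*b23 = (2)*(-4) + (3)*(2) = -2
Trivector part <vB>_3:
  e123: v1*b23 - v2*b13 + v3*b12 = (2)*(2) - (3)*(-4) + (1)*(2) = 18
vB = -2*e1 + 2*e2 - 2*e3 + 18*e123


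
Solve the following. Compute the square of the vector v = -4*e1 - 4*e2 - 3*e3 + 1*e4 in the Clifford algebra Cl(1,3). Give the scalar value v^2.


v^2 = sum of c_i^2 * e_i^2
Positive signature terms (e_i^2 = +1): (-4)^2 = 16
Negative signature terms (e_j^2 = -1): (-4)^2 + (-3)^2 + 1^2 = 26
v^2 = 16 - 26 = -10


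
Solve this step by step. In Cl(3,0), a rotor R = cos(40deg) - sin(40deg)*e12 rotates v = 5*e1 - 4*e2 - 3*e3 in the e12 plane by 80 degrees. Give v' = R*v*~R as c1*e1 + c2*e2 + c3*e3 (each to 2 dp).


Rotor R = cos(40deg) - sin(40deg)*e12
Rotation angle theta = 2 * 40 = 80 degrees in the e12 plane (e1 -> e2).
The component perpendicular to the plane (e3) is invariant: v'_3 = v3 = -3.00
cos(80deg) = 0.1736, sin(80deg) = 0.9848
v'_1 = v1*cos(theta) - v2*sin(theta) = 5*0.1736 - (-4)*0.9848 = 4.81
v'_2 = v1*sin(theta) + v2*cos(theta) = 5*0.9848 + (-4)*0.1736 = 4.23
v' = 4.81*e1 + 4.23*e2 - 3.00*e3


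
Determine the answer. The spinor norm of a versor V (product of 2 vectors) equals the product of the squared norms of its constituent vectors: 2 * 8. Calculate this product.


Spinor norm N(V) = |v1|^2 * |v2|^2 * ... * |v2|^2
= 2 * 8
Running product: 2, 16
N(V) = 16


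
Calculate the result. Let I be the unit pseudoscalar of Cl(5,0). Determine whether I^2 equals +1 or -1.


The pseudoscalar I = e1...e_n (product of all n generators) of Cl(p,q) satisfies I^2 = (-1)^(q + n(n-1)/2).
p = 5, q = 0, n = p + q = 5
n(n-1)/2 = 5 * 4 / 2 = 10
Exponent = q + n(n-1)/2 = 0 + 10 = 10
I^2 = (-1)^10 = +1


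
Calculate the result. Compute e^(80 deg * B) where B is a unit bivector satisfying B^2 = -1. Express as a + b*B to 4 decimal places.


For a unit bivector B with B^2 = -1, the exponential series gives
e^(theta*B) = cos(theta) + sin(theta)*B (the GA analogue of Euler's formula).
theta = 80 degrees = 1.396263 rad
cos(80 deg) = 0.1736
sin(80 deg) = 0.9848
exp(theta*B) = 0.1736 + 0.9848*B


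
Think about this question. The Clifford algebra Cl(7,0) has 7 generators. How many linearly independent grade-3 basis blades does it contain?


Number of grade-k basis blades in Cl(p,q) with n = p + q is C(n, k).
n = 7 + 0 = 7
C(7, 3) = 7! / (3! * 4!)
= 5040 / (6 * 24)
= 35


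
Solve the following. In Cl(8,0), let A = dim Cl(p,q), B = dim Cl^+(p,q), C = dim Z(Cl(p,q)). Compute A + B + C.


n = 8 + 0 = 8
Total dim = 2^8 = 256
Even subalgebra dim = 2^7 = 128
n is even, so center dim = 1
Sum = 256 + 128 + 1 = 385


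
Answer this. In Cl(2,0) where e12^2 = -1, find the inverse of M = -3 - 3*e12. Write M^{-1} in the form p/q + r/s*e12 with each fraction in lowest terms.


M = -3 - 3*e12, where e12^2 = -1.
Since M commutes with its reverse ~M = a - b*e12, M * ~M = a^2 - b^2*e12^2 = a^2 + b^2.
So M^{-1} = ~M / (a^2 + b^2) = (a - b*e12)/(a^2 + b^2).
a^2 + b^2 = 9 + 9 = 18
Scalar part = -3/18 = -1/6
Bivector coeff = 3/18 = 1/6
M^{-1} = -1/6 + 1/6*e12


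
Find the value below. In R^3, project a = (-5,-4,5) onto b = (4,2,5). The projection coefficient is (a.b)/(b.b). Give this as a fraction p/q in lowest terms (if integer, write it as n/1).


Projection coefficient = (a . b) / (b . b)
a . b = (-5)*4 + (-4)*2 + 5*5
= -20 + (-8) + 25 = -3
b . b = 4^2 + 2^2 + 5^2
= 16 + 4 + 25 = 45
Coefficient = -3/45
In lowest terms: -1/15


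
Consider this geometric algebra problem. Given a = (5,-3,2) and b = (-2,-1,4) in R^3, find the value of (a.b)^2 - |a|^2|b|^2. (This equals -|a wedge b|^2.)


a . b = 5*(-2) + (-3)*(-1) + 2*4
= -10 + 3 + 8 = 1
|a|^2 = 5^2 + (-3)^2 + 2^2 = 38
|b|^2 = (-2)^2 + (-1)^2 + 4^2 = 21
(a.b)^2 = 1^2 = 1
|a|^2 * |b|^2 = 38 * 21 = 798
Result = 1 - 798 = -797


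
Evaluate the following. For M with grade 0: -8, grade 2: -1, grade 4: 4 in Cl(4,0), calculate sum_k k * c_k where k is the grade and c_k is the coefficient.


Grade-weighted sum = sum of grade_k * coefficient_k
0*(-8) = 0
2*(-1) = -2
4*4 = 16
Total = 0 + (-2) + 16 = 14


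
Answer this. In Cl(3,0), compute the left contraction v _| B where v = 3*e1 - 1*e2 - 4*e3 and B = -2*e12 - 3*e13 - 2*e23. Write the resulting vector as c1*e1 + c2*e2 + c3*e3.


Left contraction v _| B = <vB>_1 (grade-1 part of the geometric product vB).
Using e1_|e12 = e2, e2_|e12 = -e1, e1_|e13 = e3, e3_|e13 = -e1, e2_|e23 = e3, e3_|e23 = -e2:
e1 coeff: -v2*b12 - v3*b13 = -(-1)*(-2) - (-4)*(-3) = -14
e2 coeff: v1*b12 - v3*b23 = (3)*(-2) - (-4)*(-2) = -14
e3 coeff: v1*b13 + v2*b23 = (3)*(-3) + (-1)*(-2) = -7
v _| B = -14*e1 - 14*e2 - 7*e3


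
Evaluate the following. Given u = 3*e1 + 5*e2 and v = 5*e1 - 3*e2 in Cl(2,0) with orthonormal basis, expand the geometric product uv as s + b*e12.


Expand: (3*e1 + 5*e2)(5*e1 - 3*e2)
= 3*5*e1e1 + 3*(-3)*e1e2 + 5*5*e2e1 + 5*(-3)*e2e2
Using e1^2 = e2^2 = 1, e2e1 = -e1e2:
Scalar part s = 3*5 + 5*(-3) = 15 + (-15) = 0
Bivector part b = 3*(-3) - 5*5 = -9 - 25 = -34
uv = 0 - 34*e12


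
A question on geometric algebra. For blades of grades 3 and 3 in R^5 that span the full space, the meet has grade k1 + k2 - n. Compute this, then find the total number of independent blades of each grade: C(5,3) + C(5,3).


Meet grade = grade(A) + grade(B) - n
= 3 + 3 - 5 = 1
C(5,3) = 10
C(5,3) = 10
dim_A + dim_B = 10 + 10 = 20


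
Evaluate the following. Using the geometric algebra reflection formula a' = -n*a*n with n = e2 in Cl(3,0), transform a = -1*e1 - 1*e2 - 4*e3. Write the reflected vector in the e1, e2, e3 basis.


Reflection formula: a' = -n*a*n, with n = e2 (unit vector, n^2 = 1).
For reflection through hyperplane perp to e2:
The component along e2 flips sign, others stay.
a = (-1, -1, -4)
a' = (-1, 1, -4)
a' = -1*e1 + 1*e2 - 4*e3


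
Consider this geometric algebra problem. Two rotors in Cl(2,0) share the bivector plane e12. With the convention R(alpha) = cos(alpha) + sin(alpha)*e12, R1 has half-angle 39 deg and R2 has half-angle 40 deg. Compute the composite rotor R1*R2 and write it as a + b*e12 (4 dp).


Same-plane rotors commute and their half-angles add:
R1*R2 = cos(a1 + a2) + sin(a1 + a2)*e12.
a1 + a2 = 39 + 40 = 79 deg
cos(79 deg) = 0.1908
sin(79 deg) = 0.9816
R1*R2 = 0.1908 + 0.9816*e12


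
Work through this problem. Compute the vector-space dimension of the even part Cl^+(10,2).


Even subalgebra dimension = 2^(n-1)
n = 10 + 2 = 12
2^(12 - 1) = 2^11 = 2048
Verification: sum of C(12,k) for even k = 1 + 66 + 495 + 924 + 495 + 66 + 1 = 2048
Result = 2048


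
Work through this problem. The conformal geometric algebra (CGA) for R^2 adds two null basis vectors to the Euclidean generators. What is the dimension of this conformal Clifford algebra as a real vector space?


The conformal model of R^2 uses Cl(3,1): the 2 Euclidean generators plus two extra orthogonal generators e+ (e+^2 = +1) and e- (e-^2 = -1), from which the null vectors e0, einf are built.
Number of generators m = 2 + 2 = 4.
dim Cl(p,q) = 2^m = 2^4 = 16


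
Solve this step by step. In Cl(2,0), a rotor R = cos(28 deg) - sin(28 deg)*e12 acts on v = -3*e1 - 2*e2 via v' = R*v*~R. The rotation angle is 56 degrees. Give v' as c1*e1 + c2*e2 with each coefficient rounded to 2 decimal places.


Rotor R = cos(28deg) - sin(28deg)*e12
Rotation angle theta = 2 * 28 = 56 degrees
v' = R*v*~R rotates v by theta.
cos(56deg) = 0.5592, sin(56deg) = 0.8290
v'_1 = -3*cos(56deg) - (-2)*sin(56deg)
= -3*0.5592 - (-2)*0.8290
= -0.02
v'_2 = -3*sin(56deg) + (-2)*cos(56deg)
= -3*0.8290 + (-2)*0.5592
= -3.61
v' = -0.02*e1 - 3.61*e2


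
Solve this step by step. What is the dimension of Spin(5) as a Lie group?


Spin(n) double-covers SO(n); both have Lie algebra so(n) of dimension n(n-1)/2.
n = 5
n(n-1) = 5 * 4 = 20
dim Spin(5) = 20/2 = 10


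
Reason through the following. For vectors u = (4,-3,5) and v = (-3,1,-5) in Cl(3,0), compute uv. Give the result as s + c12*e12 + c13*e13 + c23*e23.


In Cl(3,0): e_i^2 = 1, e_ie_j = -e_je_i for i != j.
Scalar part = u . v = 4*(-3) + (-3)*1 + 5*(-5)
= -12 + (-3) + (-25) = -40
e12 coeff = 4*1 - (-3)*(-3) = 4 - 9 = -5
e13 coeff = 4*(-5) - 5*(-3) = -20 - (-15) = -5
e23 coeff = (-3)*(-5) - 5*1 = 15 - 5 = 10
uv = -40 - 5*e12 - 5*e13 + 10*e23


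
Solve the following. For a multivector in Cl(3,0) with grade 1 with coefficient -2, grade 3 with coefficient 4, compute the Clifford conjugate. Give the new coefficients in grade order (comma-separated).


Clifford conjugate sign for grade k: (-1)^(k(k+1)/2)
Grade 1: (-1)^(1*2/2) = (-1)^1 = -1, coeff -2 -> 2
Grade 3: (-1)^(3*4/2) = (-1)^6 = 1, coeff 4 -> 4
Conjugated coefficients: 2, 4


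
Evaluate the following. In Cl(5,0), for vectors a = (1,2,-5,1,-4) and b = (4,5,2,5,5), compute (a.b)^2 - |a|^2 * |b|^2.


a . b = 1*4 + 2*5 + (-5)*2 + 1*5 + (-4)*5
= 4 + 10 + (-10) + 5 + (-20) = -11
|a|^2 = 1^2 + 2^2 + (-5)^2 + 1^2 + (-4)^2 = 47
|b|^2 = 4^2 + 5^2 + 2^2 + 5^2 + 5^2 = 95
(a.b)^2 = (-11)^2 = 121
|a|^2 * |b|^2 = 47 * 95 = 4465
Result = 121 - 4465 = -4344


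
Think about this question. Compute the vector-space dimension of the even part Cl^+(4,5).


Even subalgebra dimension = 2^(n-1)
n = 4 + 5 = 9
2^(9 - 1) = 2^8 = 256
Verification: sum of C(9,k) for even k = 1 + 36 + 126 + 84 + 9 = 256
Result = 256


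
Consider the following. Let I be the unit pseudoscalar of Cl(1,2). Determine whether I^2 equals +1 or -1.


The pseudoscalar I = e1...e_n (product of all n generators) of Cl(p,q) satisfies I^2 = (-1)^(q + n(n-1)/2).
p = 1, q = 2, n = p + q = 3
n(n-1)/2 = 3 * 2 / 2 = 3
Exponent = q + n(n-1)/2 = 2 + 3 = 5
I^2 = (-1)^5 = -1


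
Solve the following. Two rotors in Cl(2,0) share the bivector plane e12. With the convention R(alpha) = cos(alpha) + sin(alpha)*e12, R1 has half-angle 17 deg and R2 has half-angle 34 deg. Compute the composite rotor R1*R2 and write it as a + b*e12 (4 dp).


Same-plane rotors commute and their half-angles add:
R1*R2 = cos(a1 + a2) + sin(a1 + a2)*e12.
a1 + a2 = 17 + 34 = 51 deg
cos(51 deg) = 0.6293
sin(51 deg) = 0.7771
R1*R2 = 0.6293 + 0.7771*e12


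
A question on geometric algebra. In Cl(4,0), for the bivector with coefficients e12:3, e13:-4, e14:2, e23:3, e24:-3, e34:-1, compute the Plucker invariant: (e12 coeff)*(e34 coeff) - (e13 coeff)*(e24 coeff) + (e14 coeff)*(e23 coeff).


Plucker relation: af - be + cd
a*f = 3*(-1) = -3
b*e = (-4)*(-3) = 12
c*d = 2*3 = 6
af - be + cd = -3 - 12 + 6
= -9


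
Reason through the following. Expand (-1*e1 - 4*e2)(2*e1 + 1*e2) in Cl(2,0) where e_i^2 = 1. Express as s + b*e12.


Expand: (-1*e1 - 4*e2)(2*e1 + 1*e2)
= (-1)*2*e1e1 + (-1)*1*e1e2 + (-4)*2*e2e1 + (-4)*1*e2e2
Using e1^2 = e2^2 = 1, e2e1 = -e1e2:
Scalar part s = (-1)*2 + (-4)*1 = -2 + (-4) = -6
Bivector part b = (-1)*1 - (-4)*2 = -1 - (-8) = 7
uv = -6 + 7*e12


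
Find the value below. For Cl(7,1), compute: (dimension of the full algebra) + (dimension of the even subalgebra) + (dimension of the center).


n = 7 + 1 = 8
Total dim = 2^8 = 256
Even subalgebra dim = 2^7 = 128
n is even, so center dim = 1
Sum = 256 + 128 + 1 = 385


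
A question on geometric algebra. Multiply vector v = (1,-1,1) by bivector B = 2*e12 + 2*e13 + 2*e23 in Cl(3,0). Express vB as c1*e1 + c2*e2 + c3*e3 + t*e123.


vB has grade-1 (vector) and grade-3 (trivector) parts: vB = (v _| B) + (v ^ B).
Vector part <vB>_1:
  e1: -v2*b12 - v3*b13 = -(-1)*(2) - (1)*(2) = 0
  e2: v1*b12 - v3*b23 = (1)*(2) - (1)*(2) = 0
  e3: v1*b13 + v2*b23 = (1)*(2) + (-1)*(2) = 0
Trivector part <vB>_3:
  e123: v1*b23 - v2*b13 + v3*b12 = (1)*(2) - (-1)*(2) + (1)*(2) = 6
vB = 0*e1 + 0*e2 + 0*e3 + 6*e123


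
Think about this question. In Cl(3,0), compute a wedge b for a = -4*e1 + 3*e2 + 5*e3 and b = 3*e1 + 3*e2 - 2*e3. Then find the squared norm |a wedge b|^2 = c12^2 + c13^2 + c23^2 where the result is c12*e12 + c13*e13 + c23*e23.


a wedge b = (a1*b2 - a2*b1)*e12 + (a1*b3 - a3*b1)*e13 + (a2*b3 - a3*b2)*e23
e12 coeff: (-4)*3 - 3*3 = -12 - 9 = -21
e13 coeff: (-4)*(-2) - 5*3 = 8 - 15 = -7
e23 coeff: 3*(-2) - 5*3 = -6 - 15 = -21
|a wedge b|^2 = (-21)^2 + (-7)^2 + (-21)^2
= 441 + 49 + 441
= 931


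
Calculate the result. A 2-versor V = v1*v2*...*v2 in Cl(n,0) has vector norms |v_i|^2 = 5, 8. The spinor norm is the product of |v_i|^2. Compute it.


Spinor norm N(V) = |v1|^2 * |v2|^2 * ... * |v2|^2
= 5 * 8
Running product: 5, 40
N(V) = 40


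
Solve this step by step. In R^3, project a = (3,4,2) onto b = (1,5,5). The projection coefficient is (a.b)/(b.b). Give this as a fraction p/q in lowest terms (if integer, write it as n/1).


Projection coefficient = (a . b) / (b . b)
a . b = 3*1 + 4*5 + 2*5
= 3 + 20 + 10 = 33
b . b = 1^2 + 5^2 + 5^2
= 1 + 25 + 25 = 51
Coefficient = 33/51
In lowest terms: 11/17


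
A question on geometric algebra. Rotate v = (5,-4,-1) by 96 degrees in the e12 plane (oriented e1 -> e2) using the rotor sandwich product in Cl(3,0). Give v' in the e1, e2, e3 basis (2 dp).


Rotor R = cos(48deg) - sin(48deg)*e12
Rotation angle theta = 2 * 48 = 96 degrees in the e12 plane (e1 -> e2).
The component perpendicular to the plane (e3) is invariant: v'_3 = v3 = -1.00
cos(96deg) = -0.1045, sin(96deg) = 0.9945
v'_1 = v1*cos(theta) - v2*sin(theta) = 5*(-0.1045) - (-4)*0.9945 = 3.46
v'_2 = v1*sin(theta) + v2*cos(theta) = 5*0.9945 + (-4)*(-0.1045) = 5.39
v' = 3.46*e1 + 5.39*e2 - 1.00*e3


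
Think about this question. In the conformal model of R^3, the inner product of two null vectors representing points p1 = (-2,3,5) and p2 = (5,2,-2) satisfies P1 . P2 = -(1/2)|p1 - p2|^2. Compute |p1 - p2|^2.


p1 - p2 = (-7, 1, 7)
|p1 - p2|^2 = (-7)^2 + 1^2 + 7^2
= 49 + 1 + 49
= 99


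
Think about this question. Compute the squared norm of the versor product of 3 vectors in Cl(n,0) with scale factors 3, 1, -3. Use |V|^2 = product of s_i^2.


Each vector v_i has |v_i|^2 = s_i^2
Squared scales: 3^2 = 9, 1^2 = 1, (-3)^2 = 9
|V|^2 = 9 * 1 * 9
= 81


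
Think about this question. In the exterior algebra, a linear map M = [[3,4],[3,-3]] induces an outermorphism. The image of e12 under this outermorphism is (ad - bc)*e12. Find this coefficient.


The outermorphism of a linear map f sends e1^e2 to f(e1)^f(e2).
f(e1) = 3*e1 + 3*e2
f(e2) = 4*e1 - 3*e2
f(e1) ^ f(e2) = (3*e1 + 3*e2) ^ (4*e1 - 3*e2)
= 3*(-3)*e12 + 3*4*e21
= (-9 - 12)*e12
= -21*e12
Coefficient = -21


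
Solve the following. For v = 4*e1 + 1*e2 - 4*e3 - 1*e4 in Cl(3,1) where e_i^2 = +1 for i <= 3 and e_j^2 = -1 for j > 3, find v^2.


v^2 = sum of c_i^2 * e_i^2
Positive signature terms (e_i^2 = +1): 4^2 + 1^2 + (-4)^2 = 33
Negative signature terms (e_j^2 = -1): (-1)^2 = 1
v^2 = 33 - 1 = 32


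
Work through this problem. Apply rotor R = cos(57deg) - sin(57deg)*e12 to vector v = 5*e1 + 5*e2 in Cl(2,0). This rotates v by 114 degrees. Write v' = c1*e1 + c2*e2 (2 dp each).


Rotor R = cos(57deg) - sin(57deg)*e12
Rotation angle theta = 2 * 57 = 114 degrees
v' = R*v*~R rotates v by theta.
cos(114deg) = -0.4067, sin(114deg) = 0.9135
v'_1 = 5*cos(114deg) - 5*sin(114deg)
= 5*(-0.4067) - 5*0.9135
= -6.60
v'_2 = 5*sin(114deg) + 5*cos(114deg)
= 5*0.9135 + 5*(-0.4067)
= 2.53
v' = -6.60*e1 + 2.53*e2


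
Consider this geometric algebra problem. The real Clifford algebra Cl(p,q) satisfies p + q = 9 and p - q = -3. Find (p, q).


We need p + q = 9 and p - q = -3.
Adding: 2p = 9 + (-3) = 6, so p = 3.
Then q = 9 - 3 = 6.
(p, q) = (3, 6)


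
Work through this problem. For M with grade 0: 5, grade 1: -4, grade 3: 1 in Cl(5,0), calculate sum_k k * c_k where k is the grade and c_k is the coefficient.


Grade-weighted sum = sum of grade_k * coefficient_k
0*5 = 0
1*(-4) = -4
3*1 = 3
Total = 0 + (-4) + 3 = -1


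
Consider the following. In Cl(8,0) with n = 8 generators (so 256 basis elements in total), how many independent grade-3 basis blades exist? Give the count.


Number of grade-k basis blades in Cl(p,q) with n = p + q is C(n, k).
n = 8 + 0 = 8
C(8, 3) = 8! / (3! * 5!)
= 40320 / (6 * 120)
= 56


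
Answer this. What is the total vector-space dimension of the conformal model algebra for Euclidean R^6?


The conformal model of R^6 uses Cl(7,1): the 6 Euclidean generators plus two extra orthogonal generators e+ (e+^2 = +1) and e- (e-^2 = -1), from which the null vectors e0, einf are built.
Number of generators m = 6 + 2 = 8.
dim Cl(p,q) = 2^m = 2^8 = 256


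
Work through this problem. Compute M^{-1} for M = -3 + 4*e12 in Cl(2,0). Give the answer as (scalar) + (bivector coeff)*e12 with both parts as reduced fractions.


M = -3 + 4*e12, where e12^2 = -1.
Since M commutes with its reverse ~M = a - b*e12, M * ~M = a^2 - b^2*e12^2 = a^2 + b^2.
So M^{-1} = ~M / (a^2 + b^2) = (a - b*e12)/(a^2 + b^2).
a^2 + b^2 = 9 + 16 = 25
Scalar part = -3/25 = -3/25
Bivector coeff = -4/25 = -4/25
M^{-1} = -3/25 - 4/25*e12


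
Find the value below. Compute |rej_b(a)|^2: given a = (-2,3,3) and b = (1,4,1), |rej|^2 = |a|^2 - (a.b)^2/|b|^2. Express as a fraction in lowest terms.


|a|^2 = (-2)^2 + 3^2 + 3^2 = 22
|b|^2 = 1^2 + 4^2 + 1^2 = 18
a . b = (-2)*1 + 3*4 + 3*1 = 13
(a.b)^2 = 13^2 = 169
|rej|^2 = 22 - 169/18
= (396 - 169)/18
= 227/18
In lowest terms: 227/18


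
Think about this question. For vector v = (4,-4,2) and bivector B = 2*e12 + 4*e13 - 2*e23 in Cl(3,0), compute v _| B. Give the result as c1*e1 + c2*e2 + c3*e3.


Left contraction v _| B = <vB>_1 (grade-1 part of the geometric product vB).
Using e1_|e12 = e2, e2_|e12 = -e1, e1_|e13 = e3, e3_|e13 = -e1, e2_|e23 = e3, e3_|e23 = -e2:
e1 coeff: -v2*b12 - v3*b13 = -(-4)*(2) - (2)*(4) = 0
e2 coeff: v1*b12 - v3*b23 = (4)*(2) - (2)*(-2) = 12
e3 coeff: v1*b13 + v2*b23 = (4)*(4) + (-4)*(-2) = 24
v _| B = 0*e1 + 12*e2 + 24*e3


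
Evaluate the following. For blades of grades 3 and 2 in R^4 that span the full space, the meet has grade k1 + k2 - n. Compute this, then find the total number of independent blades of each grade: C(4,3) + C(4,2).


Meet grade = grade(A) + grade(B) - n
= 3 + 2 - 4 = 1
C(4,3) = 4
C(4,2) = 6
dim_A + dim_B = 4 + 6 = 10


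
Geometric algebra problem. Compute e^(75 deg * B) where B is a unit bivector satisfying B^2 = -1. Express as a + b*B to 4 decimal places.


For a unit bivector B with B^2 = -1, the exponential series gives
e^(theta*B) = cos(theta) + sin(theta)*B (the GA analogue of Euler's formula).
theta = 75 degrees = 1.308997 rad
cos(75 deg) = 0.2588
sin(75 deg) = 0.9659
exp(theta*B) = 0.2588 + 0.9659*B


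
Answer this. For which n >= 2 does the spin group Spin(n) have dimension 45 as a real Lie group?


dim Spin(n) = dim so(n) = n(n-1)/2.
Solve n(n-1)/2 = 45, i.e. n^2 - n - 90 = 0.
Discriminant = 1 + 8*45 = 361
n = (1 + sqrt(361))/2 = (1 + 19)/2 = 10


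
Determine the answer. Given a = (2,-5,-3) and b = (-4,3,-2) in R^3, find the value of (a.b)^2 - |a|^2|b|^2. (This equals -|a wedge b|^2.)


a . b = 2*(-4) + (-5)*3 + (-3)*(-2)
= -8 + (-15) + 6 = -17
|a|^2 = 2^2 + (-5)^2 + (-3)^2 = 38
|b|^2 = (-4)^2 + 3^2 + (-2)^2 = 29
(a.b)^2 = (-17)^2 = 289
|a|^2 * |b|^2 = 38 * 29 = 1102
Result = 289 - 1102 = -813


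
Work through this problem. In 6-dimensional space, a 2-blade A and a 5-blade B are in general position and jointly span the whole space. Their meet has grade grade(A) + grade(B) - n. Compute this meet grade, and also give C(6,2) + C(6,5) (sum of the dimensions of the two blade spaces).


Meet grade = grade(A) + grade(B) - n
= 2 + 5 - 6 = 1
C(6,2) = 15
C(6,5) = 6
dim_A + dim_B = 15 + 6 = 21


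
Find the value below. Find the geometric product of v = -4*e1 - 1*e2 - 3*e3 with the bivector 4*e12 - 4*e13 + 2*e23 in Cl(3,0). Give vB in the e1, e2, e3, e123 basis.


vB has grade-1 (vector) and grade-3 (trivector) parts: vB = (v _| B) + (v ^ B).
Vector part <vB>_1:
  e1: -v2*b12 - v3*b13 = -(-1)*(4) - (-3)*(-4) = -8
  e2: v1*b12 - v3*b23 = (-4)*(4) - (-3)*(2) = -10
  e3: v1*b13 + v2*b23 = (-4)*(-4) + (-1)*(2) = 14
Trivector part <vB>_3:
  e123: v1*b23 - v2*b13 + v3*b12 = (-4)*(2) - (-1)*(-4) + (-3)*(4) = -24
vB = -8*e1 - 10*e2 + 14*e3 - 24*e123


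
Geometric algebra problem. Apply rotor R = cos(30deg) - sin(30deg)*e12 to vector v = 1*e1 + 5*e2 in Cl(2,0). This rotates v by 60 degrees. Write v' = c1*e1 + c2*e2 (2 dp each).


Rotor R = cos(30deg) - sin(30deg)*e12
Rotation angle theta = 2 * 30 = 60 degrees
v' = R*v*~R rotates v by theta.
cos(60deg) = 0.5000, sin(60deg) = 0.8660
v'_1 = 1*cos(60deg) - 5*sin(60deg)
= 1*0.5000 - 5*0.8660
= -3.83
v'_2 = 1*sin(60deg) + 5*cos(60deg)
= 1*0.8660 + 5*0.5000
= 3.37
v' = -3.83*e1 + 3.37*e2


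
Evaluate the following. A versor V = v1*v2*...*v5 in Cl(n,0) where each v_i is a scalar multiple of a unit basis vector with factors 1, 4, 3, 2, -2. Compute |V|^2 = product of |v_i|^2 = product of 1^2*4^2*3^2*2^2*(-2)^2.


Each vector v_i has |v_i|^2 = s_i^2
Squared scales: 1^2 = 1, 4^2 = 16, 3^2 = 9, 2^2 = 4, (-2)^2 = 4
|V|^2 = 1 * 16 * 9 * 4 * 4
= 2304


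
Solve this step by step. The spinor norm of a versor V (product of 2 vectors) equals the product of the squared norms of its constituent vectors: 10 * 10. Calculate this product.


Spinor norm N(V) = |v1|^2 * |v2|^2 * ... * |v2|^2
= 10 * 10
Running product: 10, 100
N(V) = 100


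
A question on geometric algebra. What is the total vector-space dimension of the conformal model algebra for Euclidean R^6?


The conformal model of R^6 uses Cl(7,1): the 6 Euclidean generators plus two extra orthogonal generators e+ (e+^2 = +1) and e- (e-^2 = -1), from which the null vectors e0, einf are built.
Number of generators m = 6 + 2 = 8.
dim Cl(p,q) = 2^m = 2^8 = 256


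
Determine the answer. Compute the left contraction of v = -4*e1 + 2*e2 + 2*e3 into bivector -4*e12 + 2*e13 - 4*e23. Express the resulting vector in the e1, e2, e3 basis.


Left contraction v _| B = <vB>_1 (grade-1 part of the geometric product vB).
Using e1_|e12 = e2, e2_|e12 = -e1, e1_|e13 = e3, e3_|e13 = -e1, e2_|e23 = e3, e3_|e23 = -e2:
e1 coeff: -v2*b12 - v3*b13 = -(2)*(-4) - (2)*(2) = 4
e2 coeff: v1*b12 - v3*b23 = (-4)*(-4) - (2)*(-4) = 24
e3 coeff: v1*b13 + v2*b23 = (-4)*(2) + (2)*(-4) = -16
v _| B = 4*e1 + 24*e2 - 16*e3


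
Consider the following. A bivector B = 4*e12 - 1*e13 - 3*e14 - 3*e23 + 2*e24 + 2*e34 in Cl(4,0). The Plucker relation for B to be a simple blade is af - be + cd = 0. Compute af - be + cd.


Plucker relation: af - be + cd
a*f = 4*2 = 8
b*e = (-1)*2 = -2
c*d = (-3)*(-3) = 9
af - be + cd = 8 - (-2) + 9
= 19


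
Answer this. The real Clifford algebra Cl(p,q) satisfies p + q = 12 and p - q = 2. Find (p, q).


We need p + q = 12 and p - q = 2.
Adding: 2p = 12 + 2 = 14, so p = 7.
Then q = 12 - 7 = 5.
(p, q) = (7, 5)


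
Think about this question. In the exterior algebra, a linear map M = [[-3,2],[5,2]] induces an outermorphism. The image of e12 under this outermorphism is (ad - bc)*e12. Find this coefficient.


The outermorphism of a linear map f sends e1^e2 to f(e1)^f(e2).
f(e1) = -3*e1 + 5*e2
f(e2) = 2*e1 + 2*e2
f(e1) ^ f(e2) = (-3*e1 + 5*e2) ^ (2*e1 + 2*e2)
= (-3)*2*e12 + 5*2*e21
= (-6 - 10)*e12
= -16*e12
Coefficient = -16


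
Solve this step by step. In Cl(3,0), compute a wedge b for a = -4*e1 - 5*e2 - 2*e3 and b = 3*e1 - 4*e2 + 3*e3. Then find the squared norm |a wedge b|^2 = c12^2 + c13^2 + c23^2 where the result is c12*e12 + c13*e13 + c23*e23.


a wedge b = (a1*b2 - a2*b1)*e12 + (a1*b3 - a3*b1)*e13 + (a2*b3 - a3*b2)*e23
e12 coeff: (-4)*(-4) - (-5)*3 = 16 - (-15) = 31
e13 coeff: (-4)*3 - (-2)*3 = -12 - (-6) = -6
e23 coeff: (-5)*3 - (-2)*(-4) = -15 - 8 = -23
|a wedge b|^2 = 31^2 + (-6)^2 + (-23)^2
= 961 + 36 + 529
= 1526


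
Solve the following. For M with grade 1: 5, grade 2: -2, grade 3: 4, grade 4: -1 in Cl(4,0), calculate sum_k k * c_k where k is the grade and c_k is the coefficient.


Grade-weighted sum = sum of grade_k * coefficient_k
1*5 = 5
2*(-2) = -4
3*4 = 12
4*(-1) = -4
Total = 5 + (-4) + 12 + (-4) = 9


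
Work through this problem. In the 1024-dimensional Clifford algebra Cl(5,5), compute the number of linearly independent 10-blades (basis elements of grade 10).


Number of grade-k basis blades in Cl(p,q) with n = p + q is C(n, k).
n = 5 + 5 = 10
C(10, 10) = 10! / (10! * 0!)
= 3628800 / (3628800 * 1)
= 1


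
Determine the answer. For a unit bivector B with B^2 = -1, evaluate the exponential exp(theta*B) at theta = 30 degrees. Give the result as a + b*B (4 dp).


For a unit bivector B with B^2 = -1, the exponential series gives
e^(theta*B) = cos(theta) + sin(theta)*B (the GA analogue of Euler's formula).
theta = 30 degrees = 0.523599 rad
cos(30 deg) = 0.8660
sin(30 deg) = 0.5000
exp(theta*B) = 0.8660 + 0.5000*B


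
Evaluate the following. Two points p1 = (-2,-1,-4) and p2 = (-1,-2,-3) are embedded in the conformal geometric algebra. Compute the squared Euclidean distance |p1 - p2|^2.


p1 - p2 = (-1, 1, -1)
|p1 - p2|^2 = (-1)^2 + 1^2 + (-1)^2
= 1 + 1 + 1
= 3


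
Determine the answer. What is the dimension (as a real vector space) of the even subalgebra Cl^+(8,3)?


Even subalgebra dimension = 2^(n-1)
n = 8 + 3 = 11
2^(11 - 1) = 2^10 = 1024
Verification: sum of C(11,k) for even k = 1 + 55 + 330 + 462 + 165 + 11 = 1024
Result = 1024


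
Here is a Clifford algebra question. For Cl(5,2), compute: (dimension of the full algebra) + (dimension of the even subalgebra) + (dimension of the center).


n = 5 + 2 = 7
Total dim = 2^7 = 128
Even subalgebra dim = 2^6 = 64
n is odd, so center dim = 2
Sum = 128 + 64 + 2 = 194


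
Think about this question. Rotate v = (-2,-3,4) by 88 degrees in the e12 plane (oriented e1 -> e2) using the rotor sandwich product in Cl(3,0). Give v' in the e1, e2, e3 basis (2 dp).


Rotor R = cos(44deg) - sin(44deg)*e12
Rotation angle theta = 2 * 44 = 88 degrees in the e12 plane (e1 -> e2).
The component perpendicular to the plane (e3) is invariant: v'_3 = v3 = 4.00
cos(88deg) = 0.0349, sin(88deg) = 0.9994
v'_1 = v1*cos(theta) - v2*sin(theta) = -2*0.0349 - (-3)*0.9994 = 2.93
v'_2 = v1*sin(theta) + v2*cos(theta) = -2*0.9994 + (-3)*0.0349 = -2.10
v' = 2.93*e1 - 2.10*e2 + 4.00*e3


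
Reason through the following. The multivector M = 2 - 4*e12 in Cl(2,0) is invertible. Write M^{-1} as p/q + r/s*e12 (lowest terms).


M = 2 - 4*e12, where e12^2 = -1.
Since M commutes with its reverse ~M = a - b*e12, M * ~M = a^2 - b^2*e12^2 = a^2 + b^2.
So M^{-1} = ~M / (a^2 + b^2) = (a - b*e12)/(a^2 + b^2).
a^2 + b^2 = 4 + 16 = 20
Scalar part = 2/20 = 1/10
Bivector coeff = 4/20 = 1/5
M^{-1} = 1/10 + 1/5*e12


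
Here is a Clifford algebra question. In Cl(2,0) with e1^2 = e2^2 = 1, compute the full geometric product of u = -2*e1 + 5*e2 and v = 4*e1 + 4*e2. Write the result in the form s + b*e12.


Expand: (-2*e1 + 5*e2)(4*e1 + 4*e2)
= (-2)*4*e1e1 + (-2)*4*e1e2 + 5*4*e2e1 + 5*4*e2e2
Using e1^2 = e2^2 = 1, e2e1 = -e1e2:
Scalar part s = (-2)*4 + 5*4 = -8 + 20 = 12
Bivector part b = (-2)*4 - 5*4 = -8 - 20 = -28
uv = 12 - 28*e12


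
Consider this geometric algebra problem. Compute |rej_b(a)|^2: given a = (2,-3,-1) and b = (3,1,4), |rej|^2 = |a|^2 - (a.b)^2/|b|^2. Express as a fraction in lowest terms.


|a|^2 = 2^2 + (-3)^2 + (-1)^2 = 14
|b|^2 = 3^2 + 1^2 + 4^2 = 26
a . b = 2*3 + (-3)*1 + (-1)*4 = -1
(a.b)^2 = (-1)^2 = 1
|rej|^2 = 14 - 1/26
= (364 - 1)/26
= 363/26
In lowest terms: 363/26


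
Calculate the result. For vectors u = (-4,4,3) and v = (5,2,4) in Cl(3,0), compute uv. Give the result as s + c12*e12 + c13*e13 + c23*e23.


In Cl(3,0): e_i^2 = 1, e_ie_j = -e_je_i for i != j.
Scalar part = u . v = (-4)*5 + 4*2 + 3*4
= -20 + 8 + 12 = 0
e12 coeff = (-4)*2 - 4*5 = -8 - 20 = -28
e13 coeff = (-4)*4 - 3*5 = -16 - 15 = -31
e23 coeff = 4*4 - 3*2 = 16 - 6 = 10
uv = 0 - 28*e12 - 31*e13 + 10*e23


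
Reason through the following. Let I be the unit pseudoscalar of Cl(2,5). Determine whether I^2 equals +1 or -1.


The pseudoscalar I = e1...e_n (product of all n generators) of Cl(p,q) satisfies I^2 = (-1)^(q + n(n-1)/2).
p = 2, q = 5, n = p + q = 7
n(n-1)/2 = 7 * 6 / 2 = 21
Exponent = q + n(n-1)/2 = 5 + 21 = 26
I^2 = (-1)^26 = +1
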